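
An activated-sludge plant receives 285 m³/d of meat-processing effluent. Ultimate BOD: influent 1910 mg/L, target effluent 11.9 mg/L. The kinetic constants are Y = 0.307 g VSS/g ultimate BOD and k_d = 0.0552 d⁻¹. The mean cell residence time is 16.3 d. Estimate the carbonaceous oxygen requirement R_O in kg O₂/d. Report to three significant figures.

The observed yield is Y_obs = Y/(1 + k_d·θ_c) = 0.307 / (1 + 0.0552 × 16.3) = 0.307 / 1.900 = 0.1616 g VSS per g ultimate BOD removed.
Substrate removed = Q·(S₀ − S) = 285 m³/d × (1910 − 11.9) g/m³ = 5.41×10^5 g/d = 541.0 kg/d.
Net sludge production P_X = 0.1616 × 541.0 = 87.42 kg VSS/d.
R_O = Q·(S₀ − S) − 1.42·P_X = 541.0 − 1.42 × 87.42 = 416.8 kg O₂/d.

R_O ≈ 417 kg O₂/d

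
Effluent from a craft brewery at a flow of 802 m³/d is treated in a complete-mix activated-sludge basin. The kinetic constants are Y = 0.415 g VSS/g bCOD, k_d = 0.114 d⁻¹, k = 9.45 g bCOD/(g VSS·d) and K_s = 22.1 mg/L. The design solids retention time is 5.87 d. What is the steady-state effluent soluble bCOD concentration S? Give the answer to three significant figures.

For a completely mixed reactor with recycle the Lawrence–McCarty relation gives S = K_s·(1 + k_d·θ_c) / [θ_c·(Y·k − k_d) − 1] = 22.1 × (1 + 0.114 × 5.87) / [5.87 × (0.415 × 9.45 − 0.114) − 1] = 36.89 / 21.35 = 1.728 mg/L.

S ≈ 1.73 mg/L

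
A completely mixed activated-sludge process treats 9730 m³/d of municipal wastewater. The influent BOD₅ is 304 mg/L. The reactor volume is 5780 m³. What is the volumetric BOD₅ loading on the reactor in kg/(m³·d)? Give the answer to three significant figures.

L_v ≈ 0.512 kg BOD₅/(m³·d)

Volumetric loading L_v = Q·S₀ / V = 9730 × 304 g/m³ / 5780 m³ = 511.8 g/(m³·d) = 0.5118 kg BOD₅/(m³·d).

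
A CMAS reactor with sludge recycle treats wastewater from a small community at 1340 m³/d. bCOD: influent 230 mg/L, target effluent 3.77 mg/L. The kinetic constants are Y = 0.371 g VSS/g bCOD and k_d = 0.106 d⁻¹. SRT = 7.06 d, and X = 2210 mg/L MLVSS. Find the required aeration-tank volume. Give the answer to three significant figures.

From the SRT design equation V = Y Q (S₀−S) θ_c / [X (1 + k_d θ_c)] = 0.371 × 1340 × (230 − 3.77) × 7.06 / [2210 × (1 + 0.106 × 7.06)] = 7.94×10^5 / 3864 = 205.5 m³.

V ≈ 205 m³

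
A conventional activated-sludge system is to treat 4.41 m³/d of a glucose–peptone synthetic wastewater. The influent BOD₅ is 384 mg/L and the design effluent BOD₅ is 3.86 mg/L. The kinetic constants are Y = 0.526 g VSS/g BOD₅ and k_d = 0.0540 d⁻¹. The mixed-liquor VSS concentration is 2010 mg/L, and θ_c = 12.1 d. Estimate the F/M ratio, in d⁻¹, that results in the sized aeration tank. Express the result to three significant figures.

From the SRT design equation V = Y Q (S₀−S) θ_c / [X (1 + k_d θ_c)] = 0.526 × 4.41 × (384 − 3.86) × 12.1 / [2010 × (1 + 0.0540 × 12.1)] = 1.07×10^4 / 3323 = 3.211 m³.
Food-to-microorganism ratio F/M = Q S₀ / (V X) = 4.41 × 384 / (3.211 × 2010) = 0.2624 d⁻¹.

F/M ≈ 0.262 d⁻¹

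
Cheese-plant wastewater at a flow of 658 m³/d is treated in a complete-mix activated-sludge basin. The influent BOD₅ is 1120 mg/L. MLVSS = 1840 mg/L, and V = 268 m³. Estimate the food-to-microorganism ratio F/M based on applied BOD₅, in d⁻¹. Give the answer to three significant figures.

F/M ≈ 1.49 d⁻¹

F/M = Q·S₀ / (V·X) = 658 × 1120 / (268.0 × 1840) = 1.494 g BOD₅·(g VSS·d)⁻¹.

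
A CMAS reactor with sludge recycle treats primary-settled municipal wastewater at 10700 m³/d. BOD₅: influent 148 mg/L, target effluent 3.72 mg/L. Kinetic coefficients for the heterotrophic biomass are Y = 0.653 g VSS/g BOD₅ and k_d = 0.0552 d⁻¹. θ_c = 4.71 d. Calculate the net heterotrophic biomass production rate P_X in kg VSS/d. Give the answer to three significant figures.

P_X ≈ 800 kg VSS/d

Y_obs = Y / (1 + k_d θ_c) = 0.653 / (1 + 0.0552 × 4.71) = 0.653 / 1.260 = 0.5183.
Substrate removed = Q·(S₀ − S) = 10700 m³/d × (148 − 3.72) g/m³ = 1.54×10^6 g/d = 1544 kg/d.
So the net sludge growth is P_X = 0.5183 × 1544 = 800.1 kg VSS/d.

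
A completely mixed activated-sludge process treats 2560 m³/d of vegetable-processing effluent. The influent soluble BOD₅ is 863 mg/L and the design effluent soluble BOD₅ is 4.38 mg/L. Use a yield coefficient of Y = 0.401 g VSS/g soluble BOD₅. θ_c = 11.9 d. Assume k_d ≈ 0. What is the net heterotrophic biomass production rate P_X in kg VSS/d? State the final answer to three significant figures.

Since k_d ≈ 0, Y_obs = Y = 0.401 g VSS/g soluble BOD₅.
ΔS = 863 − 4.38 = 858.6 mg/L, so the substrate removal rate is 2560 × 858.6/1000 = 2198 kg soluble BOD₅/d.
Biomass produced: P_X = Y_obs·Q·ΔS = 0.4010 × 2198 ≈ 881.4 kg VSS/d.

P_X ≈ 881 kg VSS/d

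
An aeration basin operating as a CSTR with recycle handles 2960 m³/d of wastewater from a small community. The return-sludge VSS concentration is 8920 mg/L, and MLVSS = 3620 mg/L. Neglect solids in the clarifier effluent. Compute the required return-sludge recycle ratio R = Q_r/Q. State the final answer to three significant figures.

R ≈ 0.683

R = Q_r/Q = X/(X_r − X) = 3620 / (8920 − 3620) = 0.6830.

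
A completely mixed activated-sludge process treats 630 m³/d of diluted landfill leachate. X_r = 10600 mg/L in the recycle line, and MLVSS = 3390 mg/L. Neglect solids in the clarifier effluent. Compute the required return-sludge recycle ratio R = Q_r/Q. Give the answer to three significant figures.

R ≈ 0.470

R = Q_r/Q = X/(X_r − X) = 3390 / (10600 − 3390) = 0.4702.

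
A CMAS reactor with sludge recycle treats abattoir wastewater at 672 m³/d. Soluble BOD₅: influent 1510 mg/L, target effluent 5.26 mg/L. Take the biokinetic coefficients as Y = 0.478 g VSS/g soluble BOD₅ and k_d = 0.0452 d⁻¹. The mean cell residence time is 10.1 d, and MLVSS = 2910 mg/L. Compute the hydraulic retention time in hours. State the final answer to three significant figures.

Steady-state biomass mass balance: V·X·(1 + k_d·θ_c) = Y·Q·(S₀ − S)·θ_c, so V = 0.478 × 672 × (1510 − 5.26) × 10.1 / [2910 × (1 + 0.0452 × 10.1)] = 4.88×10^6 / 4238 = 1152 m³.
Hydraulic retention time τ = V/Q = 1152 / 672 = 1.714 d = 41.14 h.

τ ≈ 41.1 h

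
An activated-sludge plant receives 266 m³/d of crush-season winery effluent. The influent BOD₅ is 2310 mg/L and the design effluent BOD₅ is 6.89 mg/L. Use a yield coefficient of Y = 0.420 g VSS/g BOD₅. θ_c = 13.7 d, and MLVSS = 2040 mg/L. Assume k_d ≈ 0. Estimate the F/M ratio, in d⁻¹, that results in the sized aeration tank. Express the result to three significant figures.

F/M ≈ 0.174 d⁻¹

With k_d = 0 the design equation reduces to V = Y Q (S₀−S) θ_c / X = 0.420 × 266 × (2310 − 6.89) × 13.7 / 2040 = 1728 m³.
Food-to-microorganism ratio F/M = Q S₀ / (V X) = 266 × 2310 / (1728 × 2040) = 0.1743 d⁻¹.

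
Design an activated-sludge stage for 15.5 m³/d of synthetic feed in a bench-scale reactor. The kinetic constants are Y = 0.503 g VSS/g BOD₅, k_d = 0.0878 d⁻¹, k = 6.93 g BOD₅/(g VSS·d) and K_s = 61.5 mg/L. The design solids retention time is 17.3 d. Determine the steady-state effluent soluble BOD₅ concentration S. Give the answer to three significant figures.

From the Monod/SRT balance for a CMAS, S = K_s·(1+k_d θ_c)/[θ_c·(Y k − k_d) − 1] = 61.5 × (1 + 0.0878 × 17.3) / [17.3 × (0.503 × 6.93 − 0.0878) − 1] = 154.9 / 57.79 = 2.681 mg/L.

S ≈ 2.68 mg/L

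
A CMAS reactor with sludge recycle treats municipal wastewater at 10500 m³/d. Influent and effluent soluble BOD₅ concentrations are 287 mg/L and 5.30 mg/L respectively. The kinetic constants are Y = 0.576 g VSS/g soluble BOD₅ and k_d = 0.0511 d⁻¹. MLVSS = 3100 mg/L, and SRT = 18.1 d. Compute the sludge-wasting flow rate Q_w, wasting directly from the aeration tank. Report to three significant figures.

Q_w ≈ 286 m³/d

Steady-state biomass mass balance: V·X·(1 + k_d·θ_c) = Y·Q·(S₀ − S)·θ_c, so V = 0.576 × 10500 × (287 − 5.30) × 18.1 / [3100 × (1 + 0.0511 × 18.1)] = 3.08×10^7 / 5967 = 5168 m³.
With mixed-liquor wasting, θ_c = V/Q_w, so Q_w = V/θ_c = 5168/18.1 = 285.5 m³/d.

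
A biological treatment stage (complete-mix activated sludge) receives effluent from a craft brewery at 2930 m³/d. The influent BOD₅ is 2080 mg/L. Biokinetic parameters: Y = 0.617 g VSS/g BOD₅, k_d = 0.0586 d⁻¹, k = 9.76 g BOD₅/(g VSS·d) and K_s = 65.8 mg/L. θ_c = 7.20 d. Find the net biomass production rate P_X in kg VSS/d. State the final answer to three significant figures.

P_X ≈ 2640 kg VSS/d

For a completely mixed reactor with recycle the Lawrence–McCarty relation gives S = K_s·(1 + k_d·θ_c) / [θ_c·(Y·k − k_d) − 1] = 65.8 × (1 + 0.0586 × 7.20) / [7.20 × (0.617 × 9.76 − 0.0586) − 1] = 93.56 / 41.94 = 2.231 mg/L.
The observed yield is Y_obs = Y/(1 + k_d·θ_c) = 0.617 / (1 + 0.0586 × 7.20) = 0.617 / 1.422 = 0.4339 g VSS per g BOD₅ removed.
Mass of BOD₅ removed per day: Q(S₀ − S) = 2930 × 2078 g/m³ = 6088 kg/d.
P_X = Y_obs · Q(S₀ − S) = 0.4339 × 6088 = 2642 kg VSS/d.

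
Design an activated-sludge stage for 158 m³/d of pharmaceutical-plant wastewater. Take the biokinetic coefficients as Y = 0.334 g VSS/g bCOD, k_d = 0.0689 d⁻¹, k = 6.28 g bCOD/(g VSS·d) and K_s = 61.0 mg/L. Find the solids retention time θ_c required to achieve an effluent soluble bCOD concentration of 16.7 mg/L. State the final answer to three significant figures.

At the target effluent, Y k S/(K_s+S) = 0.334×6.28×16.7/77.70 = 0.4508 d⁻¹.
1/θ_c = 0.4508 − 0.0689 = 0.3819 d⁻¹, so θ_c = 2.618 d.

θ_c ≈ 2.62 d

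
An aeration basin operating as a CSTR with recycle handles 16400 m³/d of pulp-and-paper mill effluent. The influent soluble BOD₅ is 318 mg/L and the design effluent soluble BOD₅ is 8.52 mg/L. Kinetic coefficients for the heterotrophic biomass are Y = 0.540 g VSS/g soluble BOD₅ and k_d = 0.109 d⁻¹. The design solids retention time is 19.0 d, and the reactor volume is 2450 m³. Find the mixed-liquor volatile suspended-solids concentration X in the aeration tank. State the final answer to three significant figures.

X ≈ 6920 mg/L

Solving the biomass balance for X: X = Y Q (S₀−S) θ_c / [V (1+k_d θ_c)] = 0.540 × 16400 × (318 − 8.52) × 19.0 / [2450 × (1 + 0.109 × 19.0)] = 6921 mg/L.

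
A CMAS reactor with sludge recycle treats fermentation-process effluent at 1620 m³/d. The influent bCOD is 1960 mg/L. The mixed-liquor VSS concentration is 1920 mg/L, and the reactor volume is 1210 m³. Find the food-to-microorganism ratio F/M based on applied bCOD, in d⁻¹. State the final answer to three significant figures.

F/M ≈ 1.37 d⁻¹

F/M = Q·S₀ / (V·X) = 1620 × 1960 / (1210 × 1920) = 1.367 g bCOD·(g VSS·d)⁻¹.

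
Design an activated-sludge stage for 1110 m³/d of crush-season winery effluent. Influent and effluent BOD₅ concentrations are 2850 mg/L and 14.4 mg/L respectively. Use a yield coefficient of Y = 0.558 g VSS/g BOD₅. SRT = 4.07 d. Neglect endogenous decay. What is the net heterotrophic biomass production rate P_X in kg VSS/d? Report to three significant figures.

P_X ≈ 1760 kg VSS/d

No decay correction is needed, so Y_obs = Y = 0.558.
Mass of BOD₅ removed per day: Q(S₀ − S) = 1110 × 2836 g/m³ = 3148 kg/d.
Biomass produced: P_X = Y_obs·Q·ΔS = 0.5580 × 3148 ≈ 1756 kg VSS/d.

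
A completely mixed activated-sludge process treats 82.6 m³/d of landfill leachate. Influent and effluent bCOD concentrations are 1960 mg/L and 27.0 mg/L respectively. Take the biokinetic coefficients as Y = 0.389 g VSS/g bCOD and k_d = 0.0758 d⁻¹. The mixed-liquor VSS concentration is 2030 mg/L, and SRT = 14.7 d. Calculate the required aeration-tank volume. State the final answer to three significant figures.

V ≈ 213 m³

Rearranging the biomass balance for a CMAS with decay, V = Y·Q·ΔS·θ_c / [X·(1+k_d θ_c)] = 0.389 × 82.6 × (1960 − 27.0) × 14.7 / [2030 × (1 + 0.0758 × 14.7)] = 9.13×10^5 / 4292 = 212.7 m³.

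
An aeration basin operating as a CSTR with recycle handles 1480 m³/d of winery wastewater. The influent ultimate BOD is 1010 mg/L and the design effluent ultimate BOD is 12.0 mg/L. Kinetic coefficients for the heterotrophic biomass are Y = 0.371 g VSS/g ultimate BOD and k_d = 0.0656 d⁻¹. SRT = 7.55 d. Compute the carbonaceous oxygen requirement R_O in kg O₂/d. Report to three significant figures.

R_O ≈ 957 kg O₂/d

Observed yield with endogenous decay: Y_obs = Y / (1 + k_d·θ_c) = 0.371 / (1 + 0.0656 × 7.55) = 0.371 / 1.495 = 0.2481 g VSS/g ultimate BOD.
Substrate removed = Q·(S₀ − S) = 1480 m³/d × (1010 − 12.0) g/m³ = 1.48×10^6 g/d = 1477 kg/d.
P_X = Y_obs·Q·(S₀ − S) = 0.2481 × 1477 = 366.5 kg VSS/d.
R_O = Q·ΔS − 1.42 P_X = 1477 − 520.4 = 956.6 kg O₂/d.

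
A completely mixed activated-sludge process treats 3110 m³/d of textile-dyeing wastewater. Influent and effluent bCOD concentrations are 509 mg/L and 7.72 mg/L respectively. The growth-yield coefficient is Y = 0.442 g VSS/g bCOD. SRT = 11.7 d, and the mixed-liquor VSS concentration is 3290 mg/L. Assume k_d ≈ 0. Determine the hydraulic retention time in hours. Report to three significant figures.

τ ≈ 18.9 h

V·X = Y·Q·ΔS·θ_c gives V = 0.442 × 3110 × (509 − 7.72) × 11.7 / 3290 = 2450 m³.
τ = V/Q = 2450/3110 = 0.7879 d, or 18.91 h.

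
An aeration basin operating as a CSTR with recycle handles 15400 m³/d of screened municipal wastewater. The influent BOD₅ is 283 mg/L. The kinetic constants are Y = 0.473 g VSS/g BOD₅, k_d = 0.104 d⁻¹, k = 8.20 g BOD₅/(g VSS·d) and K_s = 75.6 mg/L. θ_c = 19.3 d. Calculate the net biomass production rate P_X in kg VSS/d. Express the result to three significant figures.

P_X ≈ 678 kg VSS/d

Effluent substrate depends only on kinetics and SRT: S = K_s(1 + k_d θ_c) / [θ_c(Yk − k_d) − 1] = 75.6 × (1 + 0.104 × 19.3) / [19.3 × (0.473 × 8.20 − 0.104) − 1] = 227.3 / 71.85 = 3.164 mg/L.
The observed yield is Y_obs = Y/(1 + k_d·θ_c) = 0.473 / (1 + 0.104 × 19.3) = 0.473 / 3.007 = 0.1573 g VSS per g BOD₅ removed.
Mass of BOD₅ removed per day: Q(S₀ − S) = 15400 × 279.8 g/m³ = 4310 kg/d.
Net biomass production P_X = Y_obs × Q·(S₀ − S) = 0.1573 × 4310 = 677.8 kg VSS/d.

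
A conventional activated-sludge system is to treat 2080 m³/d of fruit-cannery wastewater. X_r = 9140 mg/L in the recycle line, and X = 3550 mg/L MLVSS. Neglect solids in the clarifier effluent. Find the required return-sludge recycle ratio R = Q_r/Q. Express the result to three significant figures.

R ≈ 0.635

Solids balance on the clarifier gives (1+R)X = R·X_r, so R = X/(X_r − X) = 3550 / (9140 − 3550) = 0.6351.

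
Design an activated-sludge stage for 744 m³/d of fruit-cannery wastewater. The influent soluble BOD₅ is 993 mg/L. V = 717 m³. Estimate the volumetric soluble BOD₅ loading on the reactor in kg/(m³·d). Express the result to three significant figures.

L_v ≈ 1.03 kg soluble BOD₅/(m³·d)

Volumetric loading L_v = Q·S₀ / V = 744 × 993 g/m³ / 717.0 m³ = 1030 g/(m³·d) = 1.030 kg soluble BOD₅/(m³·d).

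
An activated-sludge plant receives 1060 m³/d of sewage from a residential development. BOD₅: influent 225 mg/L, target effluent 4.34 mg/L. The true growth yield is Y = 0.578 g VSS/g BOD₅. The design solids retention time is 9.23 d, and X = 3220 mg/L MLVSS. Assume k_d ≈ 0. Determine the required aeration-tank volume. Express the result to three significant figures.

V ≈ 388 m³

V·X = Y·Q·ΔS·θ_c gives V = 0.578 × 1060 × (225 − 4.34) × 9.23 / 3220 = 387.5 m³.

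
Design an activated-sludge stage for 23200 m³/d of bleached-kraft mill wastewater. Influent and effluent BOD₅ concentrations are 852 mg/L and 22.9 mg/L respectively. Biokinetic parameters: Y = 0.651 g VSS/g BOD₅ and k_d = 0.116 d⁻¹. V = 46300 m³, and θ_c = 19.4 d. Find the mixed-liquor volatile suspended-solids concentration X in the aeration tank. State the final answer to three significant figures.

X ≈ 1610 mg/L

From V·X·(1 + k_d·θ_c) = Y·Q·(S₀ − S)·θ_c: X = 0.651 × 23200 × (852 − 22.9) × 19.4 / [46300 × (1 + 0.116 × 19.4)] = 1614 mg/L.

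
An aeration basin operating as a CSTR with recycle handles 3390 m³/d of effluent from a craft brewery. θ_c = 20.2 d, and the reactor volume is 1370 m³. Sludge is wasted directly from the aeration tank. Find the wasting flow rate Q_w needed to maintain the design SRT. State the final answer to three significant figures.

For wasting at MLVSS concentration, Q_w = V/θ_c = 1370/20.2 = 67.82 m³/d.

Q_w ≈ 67.8 m³/d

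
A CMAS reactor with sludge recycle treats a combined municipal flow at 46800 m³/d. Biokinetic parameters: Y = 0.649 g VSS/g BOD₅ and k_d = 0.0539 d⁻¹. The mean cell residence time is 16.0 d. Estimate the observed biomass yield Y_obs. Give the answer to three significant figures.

Correct the yield for decay: Y_obs = Y/(1 + k_d θ_c) = 0.649 / (1 + 0.0539 × 16.0) = 0.649 / 1.862 = 0.3485.

Y_obs ≈ 0.348 g VSS/g BOD₅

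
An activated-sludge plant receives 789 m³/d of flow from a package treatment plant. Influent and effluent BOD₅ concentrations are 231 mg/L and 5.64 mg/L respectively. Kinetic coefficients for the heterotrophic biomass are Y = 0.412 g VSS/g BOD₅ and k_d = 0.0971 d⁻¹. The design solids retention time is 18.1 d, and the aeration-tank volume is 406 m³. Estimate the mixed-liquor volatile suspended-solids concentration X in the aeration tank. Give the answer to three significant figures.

X ≈ 1180 mg/L

Solving the biomass balance for X: X = Y Q (S₀−S) θ_c / [V (1+k_d θ_c)] = 0.412 × 789 × (231 − 5.64) × 18.1 / [406 × (1 + 0.0971 × 18.1)] = 1184 mg/L.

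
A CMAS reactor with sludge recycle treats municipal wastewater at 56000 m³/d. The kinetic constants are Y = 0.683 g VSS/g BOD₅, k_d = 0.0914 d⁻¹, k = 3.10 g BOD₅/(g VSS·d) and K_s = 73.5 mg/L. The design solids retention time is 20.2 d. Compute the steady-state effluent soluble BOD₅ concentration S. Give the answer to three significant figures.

Effluent substrate depends only on kinetics and SRT: S = K_s(1 + k_d θ_c) / [θ_c(Yk − k_d) − 1] = 73.5 × (1 + 0.0914 × 20.2) / [20.2 × (0.683 × 3.10 − 0.0914) − 1] = 209.2 / 39.92 = 5.240 mg/L.

S ≈ 5.24 mg/L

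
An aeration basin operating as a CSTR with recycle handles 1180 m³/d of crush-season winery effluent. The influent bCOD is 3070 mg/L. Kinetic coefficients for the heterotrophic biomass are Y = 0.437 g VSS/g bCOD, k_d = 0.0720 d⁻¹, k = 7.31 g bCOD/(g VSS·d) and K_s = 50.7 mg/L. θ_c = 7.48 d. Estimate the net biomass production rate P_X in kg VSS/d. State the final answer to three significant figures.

Effluent substrate depends only on kinetics and SRT: S = K_s(1 + k_d θ_c) / [θ_c(Yk − k_d) − 1] = 50.7 × (1 + 0.0720 × 7.48) / [7.48 × (0.437 × 7.31 − 0.0720) − 1] = 78.00 / 22.36 = 3.489 mg/L.
Observed yield with endogenous decay: Y_obs = Y / (1 + k_d·θ_c) = 0.437 / (1 + 0.0720 × 7.48) = 0.437 / 1.539 = 0.2840 g VSS/g bCOD.
ΔS = 3070 − 3.49 = 3067 mg/L, so the substrate removal rate is 1180 × 3067/1000 = 3618 kg bCOD/d.
So the net sludge growth is P_X = 0.2840 × 3618 = 1028 kg VSS/d.

P_X ≈ 1030 kg VSS/d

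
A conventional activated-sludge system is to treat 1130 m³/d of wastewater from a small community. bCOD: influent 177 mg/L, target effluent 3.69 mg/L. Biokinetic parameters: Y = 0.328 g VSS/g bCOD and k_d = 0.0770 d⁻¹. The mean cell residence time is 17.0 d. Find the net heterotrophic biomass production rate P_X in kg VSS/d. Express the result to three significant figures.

P_X ≈ 27.8 kg VSS/d

Y_obs = Y / (1 + k_d θ_c) = 0.328 / (1 + 0.0770 × 17.0) = 0.328 / 2.309 = 0.1421.
Q·(S₀ − S) = 1130 × (177 − 3.69) × 10⁻³ = 195.8 kg/d removed.
Biomass produced: P_X = Y_obs·Q·ΔS = 0.1421 × 195.8 ≈ 27.82 kg VSS/d.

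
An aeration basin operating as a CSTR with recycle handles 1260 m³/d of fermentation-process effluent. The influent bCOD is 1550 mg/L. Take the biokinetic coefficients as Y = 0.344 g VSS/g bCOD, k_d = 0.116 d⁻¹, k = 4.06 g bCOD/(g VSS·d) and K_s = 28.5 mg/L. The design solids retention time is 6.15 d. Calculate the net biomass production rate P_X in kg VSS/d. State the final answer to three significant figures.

P_X ≈ 390 kg VSS/d

From the Monod/SRT balance for a CMAS, S = K_s·(1+k_d θ_c)/[θ_c·(Y k − k_d) − 1] = 28.5 × (1 + 0.116 × 6.15) / [6.15 × (0.344 × 4.06 − 0.116) − 1] = 48.83 / 6.876 = 7.102 mg/L.
Y_obs = Y / (1 + k_d θ_c) = 0.344 / (1 + 0.116 × 6.15) = 0.344 / 1.713 = 0.2008.
Substrate removed = Q·(S₀ − S) = 1260 m³/d × (1550 − 7.10) g/m³ = 1.94×10^6 g/d = 1944 kg/d.
Net biomass production P_X = Y_obs × Q·(S₀ − S) = 0.2008 × 1944 = 390.3 kg VSS/d.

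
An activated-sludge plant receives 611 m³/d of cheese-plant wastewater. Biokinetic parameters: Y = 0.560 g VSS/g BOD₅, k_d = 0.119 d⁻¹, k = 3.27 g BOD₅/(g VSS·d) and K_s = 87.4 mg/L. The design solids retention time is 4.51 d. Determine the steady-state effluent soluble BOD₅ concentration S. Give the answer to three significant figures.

S ≈ 20.0 mg/L

From the Monod/SRT balance for a CMAS, S = K_s·(1+k_d θ_c)/[θ_c·(Y k − k_d) − 1] = 87.4 × (1 + 0.119 × 4.51) / [4.51 × (0.560 × 3.27 − 0.119) − 1] = 134.3 / 6.722 = 19.98 mg/L.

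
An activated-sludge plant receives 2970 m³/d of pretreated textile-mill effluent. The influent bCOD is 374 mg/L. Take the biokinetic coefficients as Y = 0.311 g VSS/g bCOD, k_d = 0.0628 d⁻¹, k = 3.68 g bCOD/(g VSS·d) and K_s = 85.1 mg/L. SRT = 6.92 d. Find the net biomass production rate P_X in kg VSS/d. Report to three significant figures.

P_X ≈ 229 kg VSS/d

For a completely mixed reactor with recycle the Lawrence–McCarty relation gives S = K_s·(1 + k_d·θ_c) / [θ_c·(Y·k − k_d) − 1] = 85.1 × (1 + 0.0628 × 6.92) / [6.92 × (0.311 × 3.68 − 0.0628) − 1] = 122.1 / 6.485 = 18.82 mg/L.
The observed yield is Y_obs = Y/(1 + k_d·θ_c) = 0.311 / (1 + 0.0628 × 6.92) = 0.311 / 1.435 = 0.2168 g VSS per g bCOD removed.
Substrate removed = Q·(S₀ − S) = 2970 m³/d × (374 − 18.8) g/m³ = 1.05×10^6 g/d = 1055 kg/d.
Net biomass production P_X = Y_obs × Q·(S₀ − S) = 0.2168 × 1055 = 228.7 kg VSS/d.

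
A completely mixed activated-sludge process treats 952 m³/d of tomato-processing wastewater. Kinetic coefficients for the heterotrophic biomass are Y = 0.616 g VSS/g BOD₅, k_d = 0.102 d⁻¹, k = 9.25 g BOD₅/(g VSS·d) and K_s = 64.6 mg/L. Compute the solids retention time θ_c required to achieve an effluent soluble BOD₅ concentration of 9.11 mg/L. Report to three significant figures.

θ_c ≈ 1.66 d

Specific growth rate at S = 9.11 mg/L: μ = YkS/(K_s+S) = 0.616·9.25·9.11/(64.6+9.11) = 0.7042 d⁻¹.
1/θ_c = 0.7042 − 0.102 = 0.6022 d⁻¹, so θ_c = 1.660 d.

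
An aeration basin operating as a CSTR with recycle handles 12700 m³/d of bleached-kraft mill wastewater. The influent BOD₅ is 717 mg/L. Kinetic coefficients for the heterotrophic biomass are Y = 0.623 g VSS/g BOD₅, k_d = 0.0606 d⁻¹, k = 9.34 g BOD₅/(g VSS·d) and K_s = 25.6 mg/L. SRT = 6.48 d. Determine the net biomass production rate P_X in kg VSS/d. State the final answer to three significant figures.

Effluent substrate depends only on kinetics and SRT: S = K_s(1 + k_d θ_c) / [θ_c(Yk − k_d) − 1] = 25.6 × (1 + 0.0606 × 6.48) / [6.48 × (0.623 × 9.34 − 0.0606) − 1] = 35.65 / 36.31 = 0.9818 mg/L.
Correct the yield for decay: Y_obs = Y/(1 + k_d θ_c) = 0.623 / (1 + 0.0606 × 6.48) = 0.623 / 1.393 = 0.4473.
Q·(S₀ − S) = 12700 × (717 − 0.982) × 10⁻³ = 9093 kg/d removed.
Biomass produced: P_X = Y_obs·Q·ΔS = 0.4473 × 9093 ≈ 4068 kg VSS/d.

P_X ≈ 4070 kg VSS/d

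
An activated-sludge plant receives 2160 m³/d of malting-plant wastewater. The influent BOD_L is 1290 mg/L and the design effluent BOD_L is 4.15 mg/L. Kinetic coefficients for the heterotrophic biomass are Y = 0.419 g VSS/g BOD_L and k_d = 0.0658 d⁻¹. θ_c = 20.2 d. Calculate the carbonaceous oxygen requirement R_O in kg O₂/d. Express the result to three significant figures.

R_O ≈ 2070 kg O₂/d

The observed yield is Y_obs = Y/(1 + k_d·θ_c) = 0.419 / (1 + 0.0658 × 20.2) = 0.419 / 2.329 = 0.1799 g VSS per g BOD_L removed.
Mass of BOD_L removed per day: Q(S₀ − S) = 2160 × 1286 g/m³ = 2777 kg/d.
Net sludge production P_X = 0.1799 × 2777 = 499.6 kg VSS/d.
R_O = Q·ΔS − 1.42 P_X = 2777 − 709.5 = 2068 kg O₂/d.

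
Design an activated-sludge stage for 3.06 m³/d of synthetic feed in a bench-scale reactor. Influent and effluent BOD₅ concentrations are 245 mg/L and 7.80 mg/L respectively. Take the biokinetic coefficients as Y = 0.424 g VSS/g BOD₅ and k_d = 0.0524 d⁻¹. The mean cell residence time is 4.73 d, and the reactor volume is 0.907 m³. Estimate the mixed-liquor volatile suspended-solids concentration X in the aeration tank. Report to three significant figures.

X ≈ 1290 mg/L

X = Y·Q·ΔS·θ_c / [V·(1 + k_d θ_c)] = 0.424 × 3.06 × (245 − 7.80) × 4.73 / [0.907 × (1 + 0.0524 × 4.73)] = 1286 mg/L.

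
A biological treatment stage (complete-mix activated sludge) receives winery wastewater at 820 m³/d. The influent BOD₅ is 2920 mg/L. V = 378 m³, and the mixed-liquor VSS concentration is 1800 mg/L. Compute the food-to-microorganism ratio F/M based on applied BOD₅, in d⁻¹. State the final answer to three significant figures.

F/M = Q·S₀ / (V·X) = 820 × 2920 / (378.0 × 1800) = 3.519 g BOD₅·(g VSS·d)⁻¹.

F/M ≈ 3.52 d⁻¹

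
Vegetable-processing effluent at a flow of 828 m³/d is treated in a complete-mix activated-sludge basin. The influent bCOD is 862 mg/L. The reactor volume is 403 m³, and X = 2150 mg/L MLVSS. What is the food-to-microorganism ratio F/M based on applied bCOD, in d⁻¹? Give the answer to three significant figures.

F/M ≈ 0.824 d⁻¹

F/M = Q·S₀ / (V·X) = 828 × 862 / (403.0 × 2150) = 0.8237 g bCOD·(g VSS·d)⁻¹.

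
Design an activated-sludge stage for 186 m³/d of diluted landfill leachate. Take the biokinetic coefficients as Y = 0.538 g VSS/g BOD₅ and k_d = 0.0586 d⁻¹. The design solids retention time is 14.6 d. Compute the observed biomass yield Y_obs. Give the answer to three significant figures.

Y_obs ≈ 0.290 g VSS/g BOD₅

Correct the yield for decay: Y_obs = Y/(1 + k_d θ_c) = 0.538 / (1 + 0.0586 × 14.6) = 0.538 / 1.856 = 0.2899.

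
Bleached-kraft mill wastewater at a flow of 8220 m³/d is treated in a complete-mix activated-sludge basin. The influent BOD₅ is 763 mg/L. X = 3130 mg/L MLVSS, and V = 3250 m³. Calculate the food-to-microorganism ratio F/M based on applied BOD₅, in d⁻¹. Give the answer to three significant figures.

F/M ≈ 0.617 d⁻¹

F/M = applied load / biomass = Q·S₀/(V·X) = 8220 × 763 / (3250 × 3130) = 0.6166 d⁻¹.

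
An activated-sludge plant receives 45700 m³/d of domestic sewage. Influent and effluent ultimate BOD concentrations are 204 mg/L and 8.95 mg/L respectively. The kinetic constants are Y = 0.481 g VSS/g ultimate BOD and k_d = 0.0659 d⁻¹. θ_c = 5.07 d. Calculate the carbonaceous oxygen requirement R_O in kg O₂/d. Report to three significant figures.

R_O ≈ 4350 kg O₂/d

Correct the yield for decay: Y_obs = Y/(1 + k_d θ_c) = 0.481 / (1 + 0.0659 × 5.07) = 0.481 / 1.334 = 0.3605.
Mass of ultimate BOD removed per day: Q(S₀ − S) = 45700 × 195.1 g/m³ = 8914 kg/d.
Net sludge production P_X = 0.3605 × 8914 = 3214 kg VSS/d.
R_O = Q·(S₀ − S) − 1.42·P_X = 8914 − 1.42 × 3214 = 4350 kg O₂/d.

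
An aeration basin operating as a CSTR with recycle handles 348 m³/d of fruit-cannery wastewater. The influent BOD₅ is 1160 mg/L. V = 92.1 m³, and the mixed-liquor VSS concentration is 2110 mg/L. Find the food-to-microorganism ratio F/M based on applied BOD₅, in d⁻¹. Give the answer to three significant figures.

F/M ≈ 2.08 d⁻¹

F/M = applied load / biomass = Q·S₀/(V·X) = 348 × 1160 / (92.10 × 2110) = 2.077 d⁻¹.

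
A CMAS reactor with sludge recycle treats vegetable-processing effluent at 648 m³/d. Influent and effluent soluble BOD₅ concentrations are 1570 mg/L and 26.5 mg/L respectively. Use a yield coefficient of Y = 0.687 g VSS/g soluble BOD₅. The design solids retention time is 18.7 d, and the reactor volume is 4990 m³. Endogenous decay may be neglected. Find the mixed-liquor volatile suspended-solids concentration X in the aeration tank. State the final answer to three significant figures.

X ≈ 2580 mg/L

X = Y·Q·ΔS·θ_c / V = 0.687 × 648 × (1570 − 26.5) × 18.7 / 4990 = 2575 mg/L.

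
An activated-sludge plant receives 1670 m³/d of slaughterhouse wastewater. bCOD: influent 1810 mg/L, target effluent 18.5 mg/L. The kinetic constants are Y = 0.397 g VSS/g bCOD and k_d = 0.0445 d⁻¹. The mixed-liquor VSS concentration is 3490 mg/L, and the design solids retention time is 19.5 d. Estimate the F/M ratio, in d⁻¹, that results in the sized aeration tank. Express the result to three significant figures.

From the SRT design equation V = Y Q (S₀−S) θ_c / [X (1 + k_d θ_c)] = 0.397 × 1670 × (1810 − 18.5) × 19.5 / [3490 × (1 + 0.0445 × 19.5)] = 2.32×10^7 / 6518 = 3553 m³.
F/M = Q·S₀ / (V·X) = 1670 × 1810 / (3553 × 3490) = 0.2438 g bCOD·(g VSS·d)⁻¹.

F/M ≈ 0.244 d⁻¹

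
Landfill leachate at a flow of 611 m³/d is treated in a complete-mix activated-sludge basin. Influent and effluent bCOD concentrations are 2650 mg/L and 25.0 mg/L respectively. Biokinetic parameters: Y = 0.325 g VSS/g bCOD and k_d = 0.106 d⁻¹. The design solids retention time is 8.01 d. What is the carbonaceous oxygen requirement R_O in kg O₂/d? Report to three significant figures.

R_O ≈ 1200 kg O₂/d

Y_obs = Y / (1 + k_d θ_c) = 0.325 / (1 + 0.106 × 8.01) = 0.325 / 1.849 = 0.1758.
Mass of bCOD removed per day: Q(S₀ − S) = 611 × 2625 g/m³ = 1604 kg/d.
P_X = Y_obs·Q·(S₀ − S) = 0.1758 × 1604 = 281.9 kg VSS/d.
R_O = Q·(S₀ − S) − 1.42·P_X = 1604 − 1.42 × 281.9 = 1204 kg O₂/d.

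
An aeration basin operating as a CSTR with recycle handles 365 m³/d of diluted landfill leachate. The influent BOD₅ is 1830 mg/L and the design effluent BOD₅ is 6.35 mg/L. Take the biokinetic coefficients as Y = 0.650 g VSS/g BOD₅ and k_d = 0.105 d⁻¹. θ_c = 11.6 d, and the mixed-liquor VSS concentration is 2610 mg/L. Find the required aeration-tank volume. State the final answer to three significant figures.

From the SRT design equation V = Y Q (S₀−S) θ_c / [X (1 + k_d θ_c)] = 0.650 × 365 × (1830 − 6.35) × 11.6 / [2610 × (1 + 0.105 × 11.6)] = 5.02×10^6 / 5789 = 867.0 m³.

V ≈ 867 m³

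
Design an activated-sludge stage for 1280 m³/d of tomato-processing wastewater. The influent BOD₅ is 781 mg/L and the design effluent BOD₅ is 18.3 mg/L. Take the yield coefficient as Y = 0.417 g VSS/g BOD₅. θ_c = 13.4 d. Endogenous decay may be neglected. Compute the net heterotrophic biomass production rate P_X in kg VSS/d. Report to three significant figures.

With endogenous decay neglected, the observed yield equals the true yield: Y_obs = Y = 0.417 g VSS/g BOD₅.
Q·(S₀ − S) = 1280 × (781 − 18.3) × 10⁻³ = 976.3 kg/d removed.
Net biomass production P_X = Y_obs × Q·(S₀ − S) = 0.4170 × 976.3 = 407.1 kg VSS/d.

P_X ≈ 407 kg VSS/d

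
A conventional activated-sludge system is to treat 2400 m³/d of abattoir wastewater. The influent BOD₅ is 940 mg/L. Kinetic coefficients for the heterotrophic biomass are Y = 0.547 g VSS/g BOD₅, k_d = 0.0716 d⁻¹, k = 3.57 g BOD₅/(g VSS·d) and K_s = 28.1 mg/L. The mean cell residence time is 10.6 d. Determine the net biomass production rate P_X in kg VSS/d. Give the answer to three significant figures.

P_X ≈ 700 kg VSS/d

For a completely mixed reactor with recycle the Lawrence–McCarty relation gives S = K_s·(1 + k_d·θ_c) / [θ_c·(Y·k − k_d) − 1] = 28.1 × (1 + 0.0716 × 10.6) / [10.6 × (0.547 × 3.57 − 0.0716) − 1] = 49.43 / 18.94 = 2.610 mg/L.
Correct the yield for decay: Y_obs = Y/(1 + k_d θ_c) = 0.547 / (1 + 0.0716 × 10.6) = 0.547 / 1.759 = 0.3110.
Substrate removed = Q·(S₀ − S) = 2400 m³/d × (940 − 2.61) g/m³ = 2.25×10^6 g/d = 2250 kg/d.
So the net sludge growth is P_X = 0.3110 × 2250 = 699.6 kg VSS/d.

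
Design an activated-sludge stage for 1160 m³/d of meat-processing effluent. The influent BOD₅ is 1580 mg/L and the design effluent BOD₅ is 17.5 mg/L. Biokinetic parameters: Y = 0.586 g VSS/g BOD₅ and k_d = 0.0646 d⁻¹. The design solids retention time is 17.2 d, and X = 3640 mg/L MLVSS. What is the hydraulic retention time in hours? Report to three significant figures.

τ ≈ 49.2 h

Steady-state biomass mass balance: V·X·(1 + k_d·θ_c) = Y·Q·(S₀ − S)·θ_c, so V = 0.586 × 1160 × (1580 − 17.5) × 17.2 / [3640 × (1 + 0.0646 × 17.2)] = 1.83×10^7 / 7684 = 2377 m³.
HRT = V/Q = 2377 m³ / 1160 m³·d⁻¹ = 2.049 d × 24 = 49.19 h.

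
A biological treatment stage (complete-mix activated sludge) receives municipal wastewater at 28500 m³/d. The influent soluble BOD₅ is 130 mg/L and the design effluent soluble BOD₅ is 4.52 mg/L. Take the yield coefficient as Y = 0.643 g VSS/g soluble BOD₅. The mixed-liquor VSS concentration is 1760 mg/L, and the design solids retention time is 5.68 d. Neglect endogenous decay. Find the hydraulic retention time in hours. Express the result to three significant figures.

With k_d = 0 the design equation reduces to V = Y Q (S₀−S) θ_c / X = 0.643 × 28500 × (130 − 4.52) × 5.68 / 1760 = 7421 m³.
HRT = V/Q = 7421 m³ / 28500 m³·d⁻¹ = 0.2604 d × 24 = 6.249 h.

τ ≈ 6.25 h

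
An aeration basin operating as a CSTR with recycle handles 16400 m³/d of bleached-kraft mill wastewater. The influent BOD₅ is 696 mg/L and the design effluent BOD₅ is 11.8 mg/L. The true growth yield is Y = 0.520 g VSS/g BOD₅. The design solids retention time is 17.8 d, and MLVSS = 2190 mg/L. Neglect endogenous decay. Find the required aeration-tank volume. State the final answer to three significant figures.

V·X = Y·Q·ΔS·θ_c gives V = 0.520 × 16400 × (696 − 11.8) × 17.8 / 2190 = 47425 m³.

V ≈ 47400 m³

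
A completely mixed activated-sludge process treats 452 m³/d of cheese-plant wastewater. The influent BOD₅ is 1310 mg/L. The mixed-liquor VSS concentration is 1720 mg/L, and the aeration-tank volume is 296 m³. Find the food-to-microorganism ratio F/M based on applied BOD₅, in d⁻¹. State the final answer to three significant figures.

F/M ≈ 1.16 d⁻¹

Food-to-microorganism ratio F/M = Q S₀ / (V X) = 452 × 1310 / (296.0 × 1720) = 1.163 d⁻¹.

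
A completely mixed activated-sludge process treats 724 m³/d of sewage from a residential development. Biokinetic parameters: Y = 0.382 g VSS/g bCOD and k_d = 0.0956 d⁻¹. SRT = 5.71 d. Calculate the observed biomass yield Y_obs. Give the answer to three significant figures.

Y_obs ≈ 0.247 g VSS/g bCOD

Observed yield with endogenous decay: Y_obs = Y / (1 + k_d·θ_c) = 0.382 / (1 + 0.0956 × 5.71) = 0.382 / 1.546 = 0.2471 g VSS/g bCOD.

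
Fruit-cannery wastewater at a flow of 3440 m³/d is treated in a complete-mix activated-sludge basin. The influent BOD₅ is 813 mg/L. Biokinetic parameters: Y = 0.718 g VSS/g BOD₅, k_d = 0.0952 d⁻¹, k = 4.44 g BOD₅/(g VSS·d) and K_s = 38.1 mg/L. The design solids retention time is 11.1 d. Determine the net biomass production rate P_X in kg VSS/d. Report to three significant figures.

Effluent substrate depends only on kinetics and SRT: S = K_s(1 + k_d θ_c) / [θ_c(Yk − k_d) − 1] = 38.1 × (1 + 0.0952 × 11.1) / [11.1 × (0.718 × 4.44 − 0.0952) − 1] = 78.36 / 33.33 = 2.351 mg/L.
The observed yield is Y_obs = Y/(1 + k_d·θ_c) = 0.718 / (1 + 0.0952 × 11.1) = 0.718 / 2.057 = 0.3491 g VSS per g BOD₅ removed.
Q·(S₀ − S) = 3440 × (813 − 2.35) × 10⁻³ = 2789 kg/d removed.
Net biomass production P_X = Y_obs × Q·(S₀ − S) = 0.3491 × 2789 = 973.5 kg VSS/d.

P_X ≈ 974 kg VSS/d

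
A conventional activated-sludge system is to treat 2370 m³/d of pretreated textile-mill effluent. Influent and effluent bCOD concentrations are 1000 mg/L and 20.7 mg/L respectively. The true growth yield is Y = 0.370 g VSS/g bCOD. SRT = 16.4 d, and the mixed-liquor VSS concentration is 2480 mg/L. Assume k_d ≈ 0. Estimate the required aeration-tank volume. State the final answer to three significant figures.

With k_d = 0 the design equation reduces to V = Y Q (S₀−S) θ_c / X = 0.370 × 2370 × (1000 − 20.7) × 16.4 / 2480 = 5679 m³.

V ≈ 5680 m³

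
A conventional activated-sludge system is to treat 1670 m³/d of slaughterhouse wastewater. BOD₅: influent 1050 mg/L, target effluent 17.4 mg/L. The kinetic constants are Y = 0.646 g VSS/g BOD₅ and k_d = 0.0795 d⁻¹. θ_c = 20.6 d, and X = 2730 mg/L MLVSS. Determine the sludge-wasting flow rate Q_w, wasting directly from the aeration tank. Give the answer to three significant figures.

From the SRT design equation V = Y Q (S₀−S) θ_c / [X (1 + k_d θ_c)] = 0.646 × 1670 × (1050 − 17.4) × 20.6 / [2730 × (1 + 0.0795 × 20.6)] = 2.29×10^7 / 7201 = 3187 m³.
Wasting from the aeration tank: Q_w = V / θ_c = 3187 / 20.6 = 154.7 m³/d.

Q_w ≈ 155 m³/d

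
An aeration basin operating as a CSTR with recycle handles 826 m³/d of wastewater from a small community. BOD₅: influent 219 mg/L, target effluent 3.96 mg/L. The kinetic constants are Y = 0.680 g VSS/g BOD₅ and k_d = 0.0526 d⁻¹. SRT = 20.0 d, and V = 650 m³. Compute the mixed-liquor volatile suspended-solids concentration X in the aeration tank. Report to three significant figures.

X = Y·Q·ΔS·θ_c / [V·(1 + k_d θ_c)] = 0.680 × 826 × (219 − 3.96) × 20.0 / [650 × (1 + 0.0526 × 20.0)] = 1811 mg/L.

X ≈ 1810 mg/L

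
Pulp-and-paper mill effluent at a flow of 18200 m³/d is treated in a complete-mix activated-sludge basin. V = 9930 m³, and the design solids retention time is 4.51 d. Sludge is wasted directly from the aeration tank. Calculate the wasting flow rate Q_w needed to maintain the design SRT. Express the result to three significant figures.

With mixed-liquor wasting, θ_c = V/Q_w, so Q_w = V/θ_c = 9930/4.51 = 2202 m³/d.

Q_w ≈ 2200 m³/d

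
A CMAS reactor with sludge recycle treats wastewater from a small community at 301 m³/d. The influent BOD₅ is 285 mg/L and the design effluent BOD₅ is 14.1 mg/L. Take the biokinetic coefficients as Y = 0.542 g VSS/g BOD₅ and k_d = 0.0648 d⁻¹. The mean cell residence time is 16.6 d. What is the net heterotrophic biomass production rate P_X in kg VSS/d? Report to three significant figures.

P_X ≈ 21.3 kg VSS/d

The observed yield is Y_obs = Y/(1 + k_d·θ_c) = 0.542 / (1 + 0.0648 × 16.6) = 0.542 / 2.076 = 0.2611 g VSS per g BOD₅ removed.
Mass of BOD₅ removed per day: Q(S₀ − S) = 301 × 270.9 g/m³ = 81.54 kg/d.
Net biomass production P_X = Y_obs × Q·(S₀ − S) = 0.2611 × 81.54 = 21.29 kg VSS/d.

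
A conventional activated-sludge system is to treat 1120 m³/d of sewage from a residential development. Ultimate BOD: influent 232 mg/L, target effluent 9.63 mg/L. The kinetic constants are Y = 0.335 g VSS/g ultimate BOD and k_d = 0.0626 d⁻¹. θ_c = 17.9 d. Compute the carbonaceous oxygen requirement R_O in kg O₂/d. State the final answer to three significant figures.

R_O ≈ 193 kg O₂/d

The observed yield is Y_obs = Y/(1 + k_d·θ_c) = 0.335 / (1 + 0.0626 × 17.9) = 0.335 / 2.121 = 0.1580 g VSS per g ultimate BOD removed.
Substrate removed = Q·(S₀ − S) = 1120 m³/d × (232 − 9.63) g/m³ = 2.49×10^5 g/d = 249.1 kg/d.
Net sludge production P_X = 0.1580 × 249.1 = 39.35 kg VSS/d.
R_O = Q·(S₀ − S) − 1.42·P_X = 249.1 − 1.42 × 39.35 = 193.2 kg O₂/d.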